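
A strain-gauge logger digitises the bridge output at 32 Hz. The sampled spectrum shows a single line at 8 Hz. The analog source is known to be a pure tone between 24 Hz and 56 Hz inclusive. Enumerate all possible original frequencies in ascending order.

24 Hz, 40 Hz, 56 Hz

Frequencies that alias to 8 Hz are k·fs ± 8 Hz for integer k ≥ 0.
k=0: 8 Hz.
k=1: 24 Hz, 40 Hz.
k=2: 56 Hz, 72 Hz.
k=3: 88 Hz, 104 Hz.
Within [24 Hz, 56 Hz]: 24 Hz, 40 Hz, 56 Hz.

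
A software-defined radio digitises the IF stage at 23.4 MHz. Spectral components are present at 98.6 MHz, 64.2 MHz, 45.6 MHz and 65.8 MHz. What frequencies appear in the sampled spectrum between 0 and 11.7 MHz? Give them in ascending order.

fs/2 = 11.7 MHz.
98.6 MHz mod fs = 5 MHz.
5 MHz ≤ fs/2 = 11.7 MHz, appears at 5 MHz.
64.2 MHz mod fs = 17.4 MHz.
17.4 MHz > fs/2 = 11.7 MHz, folds to fs − 17.4 MHz = 6 MHz.
45.6 MHz mod fs = 22.2 MHz.
22.2 MHz > fs/2 = 11.7 MHz, folds to fs − 22.2 MHz = 1.2 MHz.
65.8 MHz mod fs = 19 MHz.
19 MHz > fs/2 = 11.7 MHz, folds to fs − 19 MHz = 4.4 MHz.
Distinct values: {1.2 MHz, 4.4 MHz, 5 MHz, 6 MHz}.

1.2 MHz, 4.4 MHz, 5 MHz, 6 MHz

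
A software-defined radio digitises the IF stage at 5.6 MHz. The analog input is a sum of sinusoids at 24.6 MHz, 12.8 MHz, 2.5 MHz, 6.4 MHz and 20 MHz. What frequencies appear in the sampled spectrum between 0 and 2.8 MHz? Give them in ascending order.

fs/2 = 2.8 MHz.
24.6 MHz mod fs = 2.2 MHz.
2.2 MHz ≤ fs/2 = 2.8 MHz, appears at 2.2 MHz.
12.8 MHz mod fs = 1.6 MHz.
1.6 MHz ≤ fs/2 = 2.8 MHz, appears at 1.6 MHz.
2.5 MHz ≤ fs/2 = 2.8 MHz, passes unchanged.
6.4 MHz mod fs = 0.8 MHz.
0.8 MHz ≤ fs/2 = 2.8 MHz, appears at 0.8 MHz.
20 MHz mod fs = 3.2 MHz.
3.2 MHz > fs/2 = 2.8 MHz, folds to fs − 3.2 MHz = 2.4 MHz.
Distinct values: {0.8 MHz, 1.6 MHz, 2.2 MHz, 2.4 MHz, 2.5 MHz}.

0.8 MHz, 1.6 MHz, 2.2 MHz, 2.4 MHz, 2.5 MHz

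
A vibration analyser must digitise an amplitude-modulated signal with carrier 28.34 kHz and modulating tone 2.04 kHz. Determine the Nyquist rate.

60.76 kHz

AM sidebands sit at fc ± fm = 26.3 kHz and 30.38 kHz.
Highest-frequency component: 30.38 kHz.
Nyquist rate = 2 × 30.38 kHz = 60.76 kHz.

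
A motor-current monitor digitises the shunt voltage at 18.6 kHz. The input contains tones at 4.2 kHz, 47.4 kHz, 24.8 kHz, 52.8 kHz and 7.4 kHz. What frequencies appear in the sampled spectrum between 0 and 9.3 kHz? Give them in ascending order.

3 kHz, 4.2 kHz, 6.2 kHz, 7.4 kHz, 8.4 kHz

fs/2 = 9.3 kHz.
4.2 kHz ≤ fs/2 = 9.3 kHz, passes unchanged.
47.4 kHz mod fs = 10.2 kHz.
10.2 kHz > fs/2 = 9.3 kHz, folds to fs − 10.2 kHz = 8.4 kHz.
24.8 kHz mod fs = 6.2 kHz.
6.2 kHz ≤ fs/2 = 9.3 kHz, appears at 6.2 kHz.
52.8 kHz mod fs = 15.6 kHz.
15.6 kHz > fs/2 = 9.3 kHz, folds to fs − 15.6 kHz = 3 kHz.
7.4 kHz ≤ fs/2 = 9.3 kHz, passes unchanged.
Distinct values: {3 kHz, 4.2 kHz, 6.2 kHz, 7.4 kHz, 8.4 kHz}.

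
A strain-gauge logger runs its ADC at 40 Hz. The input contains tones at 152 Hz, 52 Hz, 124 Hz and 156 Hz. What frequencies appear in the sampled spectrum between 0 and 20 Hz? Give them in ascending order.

fs/2 = 20 Hz.
152 Hz mod fs = 32 Hz.
32 Hz > fs/2 = 20 Hz, folds to fs − 32 Hz = 8 Hz.
52 Hz mod fs = 12 Hz.
12 Hz ≤ fs/2 = 20 Hz, appears at 12 Hz.
124 Hz mod fs = 4 Hz.
4 Hz ≤ fs/2 = 20 Hz, appears at 4 Hz.
156 Hz mod fs = 36 Hz.
36 Hz > fs/2 = 20 Hz, folds to fs − 36 Hz = 4 Hz.
Distinct values: {4 Hz, 8 Hz, 12 Hz}.

4 Hz, 8 Hz, 12 Hz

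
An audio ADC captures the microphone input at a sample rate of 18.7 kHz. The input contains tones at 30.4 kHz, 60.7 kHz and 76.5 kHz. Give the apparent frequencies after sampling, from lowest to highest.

1.7 kHz, 4.6 kHz, 7 kHz

fs/2 = 9.35 kHz.
30.4 kHz mod fs = 11.7 kHz.
11.7 kHz > fs/2 = 9.35 kHz, folds to fs − 11.7 kHz = 7 kHz.
60.7 kHz mod fs = 4.6 kHz.
4.6 kHz ≤ fs/2 = 9.35 kHz, appears at 4.6 kHz.
76.5 kHz mod fs = 1.7 kHz.
1.7 kHz ≤ fs/2 = 9.35 kHz, appears at 1.7 kHz.
Distinct values: {1.7 kHz, 4.6 kHz, 7 kHz}.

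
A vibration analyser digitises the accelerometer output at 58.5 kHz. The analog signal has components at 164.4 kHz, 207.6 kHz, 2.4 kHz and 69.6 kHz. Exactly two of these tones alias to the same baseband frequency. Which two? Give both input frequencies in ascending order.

69.6 kHz, 164.4 kHz

fs/2 = 29.25 kHz.
164.4 kHz mod fs = 47.4 kHz.
47.4 kHz > fs/2 = 29.25 kHz, folds to fs − 47.4 kHz = 11.1 kHz.
207.6 kHz mod fs = 32.1 kHz.
32.1 kHz > fs/2 = 29.25 kHz, folds to fs − 32.1 kHz = 26.4 kHz.
2.4 kHz ≤ fs/2 = 29.25 kHz, passes unchanged.
69.6 kHz mod fs = 11.1 kHz.
11.1 kHz ≤ fs/2 = 29.25 kHz, appears at 11.1 kHz.
69.6 kHz and 164.4 kHz both map to 11.1 kHz.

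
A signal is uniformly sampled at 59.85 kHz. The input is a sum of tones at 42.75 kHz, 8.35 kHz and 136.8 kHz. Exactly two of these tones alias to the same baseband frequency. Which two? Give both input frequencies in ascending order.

fs/2 = 29.925 kHz.
42.75 kHz > fs/2 = 29.925 kHz, folds to fs − 42.75 kHz = 17.1 kHz.
8.35 kHz ≤ fs/2 = 29.925 kHz, passes unchanged.
136.8 kHz mod fs = 17.1 kHz.
17.1 kHz ≤ fs/2 = 29.925 kHz, appears at 17.1 kHz.
42.75 kHz and 136.8 kHz both map to 17.1 kHz.

42.75 kHz, 136.8 kHz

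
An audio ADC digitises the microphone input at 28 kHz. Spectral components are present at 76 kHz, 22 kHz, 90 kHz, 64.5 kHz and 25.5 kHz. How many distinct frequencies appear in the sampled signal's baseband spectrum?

fs/2 = 14 kHz.
76 kHz mod fs = 20 kHz.
20 kHz > fs/2 = 14 kHz, folds to fs − 20 kHz = 8 kHz.
22 kHz > fs/2 = 14 kHz, folds to fs − 22 kHz = 6 kHz.
90 kHz mod fs = 6 kHz.
6 kHz ≤ fs/2 = 14 kHz, appears at 6 kHz.
64.5 kHz mod fs = 8.5 kHz.
8.5 kHz ≤ fs/2 = 14 kHz, appears at 8.5 kHz.
25.5 kHz > fs/2 = 14 kHz, folds to fs − 25.5 kHz = 2.5 kHz.
Distinct values: {2.5 kHz, 6 kHz, 8 kHz, 8.5 kHz} → 4.

4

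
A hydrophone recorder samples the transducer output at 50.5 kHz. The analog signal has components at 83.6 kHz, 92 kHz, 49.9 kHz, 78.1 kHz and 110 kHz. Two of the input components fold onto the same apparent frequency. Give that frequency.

fs/2 = 25.25 kHz.
83.6 kHz mod fs = 33.1 kHz.
33.1 kHz > fs/2 = 25.25 kHz, folds to fs − 33.1 kHz = 17.4 kHz.
92 kHz mod fs = 41.5 kHz.
41.5 kHz > fs/2 = 25.25 kHz, folds to fs − 41.5 kHz = 9 kHz.
49.9 kHz > fs/2 = 25.25 kHz, folds to fs − 49.9 kHz = 0.6 kHz.
78.1 kHz mod fs = 27.6 kHz.
27.6 kHz > fs/2 = 25.25 kHz, folds to fs − 27.6 kHz = 22.9 kHz.
110 kHz mod fs = 9 kHz.
9 kHz ≤ fs/2 = 25.25 kHz, appears at 9 kHz.
92 kHz and 110 kHz both map to 9 kHz.

9 kHz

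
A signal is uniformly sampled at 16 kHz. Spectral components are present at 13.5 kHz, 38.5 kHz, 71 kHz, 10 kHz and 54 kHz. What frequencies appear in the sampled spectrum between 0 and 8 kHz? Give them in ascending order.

fs/2 = 8 kHz.
13.5 kHz > fs/2 = 8 kHz, folds to fs − 13.5 kHz = 2.5 kHz.
38.5 kHz mod fs = 6.5 kHz.
6.5 kHz ≤ fs/2 = 8 kHz, appears at 6.5 kHz.
71 kHz mod fs = 7 kHz.
7 kHz ≤ fs/2 = 8 kHz, appears at 7 kHz.
10 kHz > fs/2 = 8 kHz, folds to fs − 10 kHz = 6 kHz.
54 kHz mod fs = 6 kHz.
6 kHz ≤ fs/2 = 8 kHz, appears at 6 kHz.
Distinct values: {2.5 kHz, 6 kHz, 6.5 kHz, 7 kHz}.

2.5 kHz, 6 kHz, 6.5 kHz, 7 kHz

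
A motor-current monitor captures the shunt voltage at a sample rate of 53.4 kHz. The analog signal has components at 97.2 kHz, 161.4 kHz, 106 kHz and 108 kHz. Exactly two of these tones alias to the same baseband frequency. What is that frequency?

fs/2 = 26.7 kHz.
97.2 kHz mod fs = 43.8 kHz.
43.8 kHz > fs/2 = 26.7 kHz, folds to fs − 43.8 kHz = 9.6 kHz.
161.4 kHz mod fs = 1.2 kHz.
1.2 kHz ≤ fs/2 = 26.7 kHz, appears at 1.2 kHz.
106 kHz mod fs = 52.6 kHz.
52.6 kHz > fs/2 = 26.7 kHz, folds to fs − 52.6 kHz = 0.8 kHz.
108 kHz mod fs = 1.2 kHz.
1.2 kHz ≤ fs/2 = 26.7 kHz, appears at 1.2 kHz.
108 kHz and 161.4 kHz both map to 1.2 kHz.

1.2 kHz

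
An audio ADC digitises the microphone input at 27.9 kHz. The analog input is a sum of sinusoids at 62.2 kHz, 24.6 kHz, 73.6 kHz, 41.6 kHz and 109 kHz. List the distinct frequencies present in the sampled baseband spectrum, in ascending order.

2.6 kHz, 3.3 kHz, 6.4 kHz, 10.1 kHz, 13.7 kHz

fs/2 = 13.95 kHz.
62.2 kHz mod fs = 6.4 kHz.
6.4 kHz ≤ fs/2 = 13.95 kHz, appears at 6.4 kHz.
24.6 kHz > fs/2 = 13.95 kHz, folds to fs − 24.6 kHz = 3.3 kHz.
73.6 kHz mod fs = 17.8 kHz.
17.8 kHz > fs/2 = 13.95 kHz, folds to fs − 17.8 kHz = 10.1 kHz.
41.6 kHz mod fs = 13.7 kHz.
13.7 kHz ≤ fs/2 = 13.95 kHz, appears at 13.7 kHz.
109 kHz mod fs = 25.3 kHz.
25.3 kHz > fs/2 = 13.95 kHz, folds to fs − 25.3 kHz = 2.6 kHz.
Distinct values: {2.6 kHz, 3.3 kHz, 6.4 kHz, 10.1 kHz, 13.7 kHz}.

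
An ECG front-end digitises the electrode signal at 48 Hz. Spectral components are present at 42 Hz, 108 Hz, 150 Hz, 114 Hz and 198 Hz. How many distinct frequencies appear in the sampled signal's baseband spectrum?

3

fs/2 = 24 Hz.
42 Hz > fs/2 = 24 Hz, folds to fs − 42 Hz = 6 Hz.
108 Hz mod fs = 12 Hz.
12 Hz ≤ fs/2 = 24 Hz, appears at 12 Hz.
150 Hz mod fs = 6 Hz.
6 Hz ≤ fs/2 = 24 Hz, appears at 6 Hz.
114 Hz mod fs = 18 Hz.
18 Hz ≤ fs/2 = 24 Hz, appears at 18 Hz.
198 Hz mod fs = 6 Hz.
6 Hz ≤ fs/2 = 24 Hz, appears at 6 Hz.
Distinct values: {6 Hz, 12 Hz, 18 Hz} → 3.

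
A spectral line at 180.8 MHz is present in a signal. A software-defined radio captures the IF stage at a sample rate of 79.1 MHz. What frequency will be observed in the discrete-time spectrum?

180.8 MHz mod fs = 22.6 MHz.
22.6 MHz ≤ fs/2 = 39.55 MHz, appears at 22.6 MHz.

22.6 MHz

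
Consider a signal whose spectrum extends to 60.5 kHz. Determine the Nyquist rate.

Nyquist rate = 2 × 60.5 kHz = 121 kHz.

121 kHz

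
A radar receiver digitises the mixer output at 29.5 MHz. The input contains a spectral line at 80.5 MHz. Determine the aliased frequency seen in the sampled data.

8 MHz

80.5 MHz mod fs = 21.5 MHz.
21.5 MHz > fs/2 = 14.75 MHz, folds to fs − 21.5 MHz = 8 MHz.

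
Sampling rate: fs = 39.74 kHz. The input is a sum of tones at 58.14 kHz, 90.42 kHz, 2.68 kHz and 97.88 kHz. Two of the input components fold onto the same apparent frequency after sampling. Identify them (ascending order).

fs/2 = 19.87 kHz.
58.14 kHz mod fs = 18.4 kHz.
18.4 kHz ≤ fs/2 = 19.87 kHz, appears at 18.4 kHz.
90.42 kHz mod fs = 10.94 kHz.
10.94 kHz ≤ fs/2 = 19.87 kHz, appears at 10.94 kHz.
2.68 kHz ≤ fs/2 = 19.87 kHz, passes unchanged.
97.88 kHz mod fs = 18.4 kHz.
18.4 kHz ≤ fs/2 = 19.87 kHz, appears at 18.4 kHz.
58.14 kHz and 97.88 kHz both map to 18.4 kHz.

58.14 kHz, 97.88 kHz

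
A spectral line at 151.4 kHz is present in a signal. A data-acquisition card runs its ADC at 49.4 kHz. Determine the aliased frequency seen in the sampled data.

3.2 kHz

151.4 kHz mod fs = 3.2 kHz.
3.2 kHz ≤ fs/2 = 24.7 kHz, appears at 3.2 kHz.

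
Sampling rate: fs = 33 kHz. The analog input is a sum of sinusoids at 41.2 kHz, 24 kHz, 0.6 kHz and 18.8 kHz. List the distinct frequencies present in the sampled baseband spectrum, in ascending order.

fs/2 = 16.5 kHz.
41.2 kHz mod fs = 8.2 kHz.
8.2 kHz ≤ fs/2 = 16.5 kHz, appears at 8.2 kHz.
24 kHz > fs/2 = 16.5 kHz, folds to fs − 24 kHz = 9 kHz.
0.6 kHz ≤ fs/2 = 16.5 kHz, passes unchanged.
18.8 kHz > fs/2 = 16.5 kHz, folds to fs − 18.8 kHz = 14.2 kHz.
Distinct values: {0.6 kHz, 8.2 kHz, 9 kHz, 14.2 kHz}.

0.6 kHz, 8.2 kHz, 9 kHz, 14.2 kHz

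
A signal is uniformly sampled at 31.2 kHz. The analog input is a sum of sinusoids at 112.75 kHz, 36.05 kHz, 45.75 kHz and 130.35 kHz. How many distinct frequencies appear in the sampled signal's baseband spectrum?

fs/2 = 15.6 kHz.
112.75 kHz mod fs = 19.15 kHz.
19.15 kHz > fs/2 = 15.6 kHz, folds to fs − 19.15 kHz = 12.05 kHz.
36.05 kHz mod fs = 4.85 kHz.
4.85 kHz ≤ fs/2 = 15.6 kHz, appears at 4.85 kHz.
45.75 kHz mod fs = 14.55 kHz.
14.55 kHz ≤ fs/2 = 15.6 kHz, appears at 14.55 kHz.
130.35 kHz mod fs = 5.55 kHz.
5.55 kHz ≤ fs/2 = 15.6 kHz, appears at 5.55 kHz.
Distinct values: {4.85 kHz, 5.55 kHz, 12.05 kHz, 14.55 kHz} → 4.

4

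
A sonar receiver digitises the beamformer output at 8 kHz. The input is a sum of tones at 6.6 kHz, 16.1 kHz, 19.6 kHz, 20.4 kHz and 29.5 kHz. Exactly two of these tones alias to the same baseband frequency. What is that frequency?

3.6 kHz

fs/2 = 4 kHz.
6.6 kHz > fs/2 = 4 kHz, folds to fs − 6.6 kHz = 1.4 kHz.
16.1 kHz mod fs = 0.1 kHz.
0.1 kHz ≤ fs/2 = 4 kHz, appears at 0.1 kHz.
19.6 kHz mod fs = 3.6 kHz.
3.6 kHz ≤ fs/2 = 4 kHz, appears at 3.6 kHz.
20.4 kHz mod fs = 4.4 kHz.
4.4 kHz > fs/2 = 4 kHz, folds to fs − 4.4 kHz = 3.6 kHz.
29.5 kHz mod fs = 5.5 kHz.
5.5 kHz > fs/2 = 4 kHz, folds to fs − 5.5 kHz = 2.5 kHz.
19.6 kHz and 20.4 kHz both map to 3.6 kHz.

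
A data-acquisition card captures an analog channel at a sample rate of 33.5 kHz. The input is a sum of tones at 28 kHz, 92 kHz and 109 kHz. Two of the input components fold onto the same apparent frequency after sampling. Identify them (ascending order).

fs/2 = 16.75 kHz.
28 kHz > fs/2 = 16.75 kHz, folds to fs − 28 kHz = 5.5 kHz.
92 kHz mod fs = 25 kHz.
25 kHz > fs/2 = 16.75 kHz, folds to fs − 25 kHz = 8.5 kHz.
109 kHz mod fs = 8.5 kHz.
8.5 kHz ≤ fs/2 = 16.75 kHz, appears at 8.5 kHz.
92 kHz and 109 kHz both map to 8.5 kHz.

92 kHz, 109 kHz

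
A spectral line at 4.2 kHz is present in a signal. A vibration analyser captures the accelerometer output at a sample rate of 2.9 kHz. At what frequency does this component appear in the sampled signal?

4.2 kHz mod fs = 1.3 kHz.
1.3 kHz ≤ fs/2 = 1.45 kHz, appears at 1.3 kHz.

1.3 kHz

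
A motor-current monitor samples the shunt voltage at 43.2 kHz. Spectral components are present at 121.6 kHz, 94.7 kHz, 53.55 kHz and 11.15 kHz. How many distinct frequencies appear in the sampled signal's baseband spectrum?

fs/2 = 21.6 kHz.
121.6 kHz mod fs = 35.2 kHz.
35.2 kHz > fs/2 = 21.6 kHz, folds to fs − 35.2 kHz = 8 kHz.
94.7 kHz mod fs = 8.3 kHz.
8.3 kHz ≤ fs/2 = 21.6 kHz, appears at 8.3 kHz.
53.55 kHz mod fs = 10.35 kHz.
10.35 kHz ≤ fs/2 = 21.6 kHz, appears at 10.35 kHz.
11.15 kHz ≤ fs/2 = 21.6 kHz, passes unchanged.
Distinct values: {8 kHz, 8.3 kHz, 10.35 kHz, 11.15 kHz} → 4.

4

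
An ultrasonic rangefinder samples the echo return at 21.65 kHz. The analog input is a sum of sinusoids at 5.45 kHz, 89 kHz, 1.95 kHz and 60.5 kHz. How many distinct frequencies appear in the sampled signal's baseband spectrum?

fs/2 = 10.825 kHz.
5.45 kHz ≤ fs/2 = 10.825 kHz, passes unchanged.
89 kHz mod fs = 2.4 kHz.
2.4 kHz ≤ fs/2 = 10.825 kHz, appears at 2.4 kHz.
1.95 kHz ≤ fs/2 = 10.825 kHz, passes unchanged.
60.5 kHz mod fs = 17.2 kHz.
17.2 kHz > fs/2 = 10.825 kHz, folds to fs − 17.2 kHz = 4.45 kHz.
Distinct values: {1.95 kHz, 2.4 kHz, 4.45 kHz, 5.45 kHz} → 4.

4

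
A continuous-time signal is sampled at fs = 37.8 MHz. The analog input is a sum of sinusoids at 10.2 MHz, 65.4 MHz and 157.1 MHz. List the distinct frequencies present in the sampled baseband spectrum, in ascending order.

fs/2 = 18.9 MHz.
10.2 MHz ≤ fs/2 = 18.9 MHz, passes unchanged.
65.4 MHz mod fs = 27.6 MHz.
27.6 MHz > fs/2 = 18.9 MHz, folds to fs − 27.6 MHz = 10.2 MHz.
157.1 MHz mod fs = 5.9 MHz.
5.9 MHz ≤ fs/2 = 18.9 MHz, appears at 5.9 MHz.
Distinct values: {5.9 MHz, 10.2 MHz}.

5.9 MHz, 10.2 MHz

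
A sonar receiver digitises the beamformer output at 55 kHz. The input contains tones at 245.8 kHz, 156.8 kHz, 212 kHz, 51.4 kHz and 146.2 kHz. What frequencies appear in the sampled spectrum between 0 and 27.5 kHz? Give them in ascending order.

fs/2 = 27.5 kHz.
245.8 kHz mod fs = 25.8 kHz.
25.8 kHz ≤ fs/2 = 27.5 kHz, appears at 25.8 kHz.
156.8 kHz mod fs = 46.8 kHz.
46.8 kHz > fs/2 = 27.5 kHz, folds to fs − 46.8 kHz = 8.2 kHz.
212 kHz mod fs = 47 kHz.
47 kHz > fs/2 = 27.5 kHz, folds to fs − 47 kHz = 8 kHz.
51.4 kHz > fs/2 = 27.5 kHz, folds to fs − 51.4 kHz = 3.6 kHz.
146.2 kHz mod fs = 36.2 kHz.
36.2 kHz > fs/2 = 27.5 kHz, folds to fs − 36.2 kHz = 18.8 kHz.
Distinct values: {3.6 kHz, 8 kHz, 8.2 kHz, 18.8 kHz, 25.8 kHz}.

3.6 kHz, 8 kHz, 8.2 kHz, 18.8 kHz, 25.8 kHz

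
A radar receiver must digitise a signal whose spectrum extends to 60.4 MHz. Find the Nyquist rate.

Nyquist rate = 2 × 60.4 MHz = 120.8 MHz.

120.8 MHz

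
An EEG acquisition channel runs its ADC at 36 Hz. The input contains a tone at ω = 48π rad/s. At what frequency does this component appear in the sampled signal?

12 Hz

ω = 48π rad/s → f = ω/(2π) = 24 Hz.
24 Hz > fs/2 = 18 Hz, folds to fs − 24 Hz = 12 Hz.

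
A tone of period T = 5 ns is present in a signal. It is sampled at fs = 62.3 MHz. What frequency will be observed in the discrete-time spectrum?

13.1 MHz

T = 5 ns → f = 1/T = 200 MHz.
200 MHz mod fs = 13.1 MHz.
13.1 MHz ≤ fs/2 = 31.15 MHz, appears at 13.1 MHz.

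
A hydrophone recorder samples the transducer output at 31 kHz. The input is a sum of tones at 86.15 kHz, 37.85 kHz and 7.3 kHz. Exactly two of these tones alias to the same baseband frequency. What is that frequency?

fs/2 = 15.5 kHz.
86.15 kHz mod fs = 24.15 kHz.
24.15 kHz > fs/2 = 15.5 kHz, folds to fs − 24.15 kHz = 6.85 kHz.
37.85 kHz mod fs = 6.85 kHz.
6.85 kHz ≤ fs/2 = 15.5 kHz, appears at 6.85 kHz.
7.3 kHz ≤ fs/2 = 15.5 kHz, passes unchanged.
37.85 kHz and 86.15 kHz both map to 6.85 kHz.

6.85 kHz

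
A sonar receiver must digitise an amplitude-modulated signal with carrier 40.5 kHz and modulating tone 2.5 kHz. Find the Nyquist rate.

86 kHz

AM sidebands sit at fc ± fm = 38 kHz and 43 kHz.
Highest-frequency component: 43 kHz.
Nyquist rate = 2 × 43 kHz = 86 kHz.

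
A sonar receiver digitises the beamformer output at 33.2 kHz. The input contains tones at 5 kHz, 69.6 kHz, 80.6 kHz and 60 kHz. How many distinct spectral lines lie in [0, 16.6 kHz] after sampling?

4

fs/2 = 16.6 kHz.
5 kHz ≤ fs/2 = 16.6 kHz, passes unchanged.
69.6 kHz mod fs = 3.2 kHz.
3.2 kHz ≤ fs/2 = 16.6 kHz, appears at 3.2 kHz.
80.6 kHz mod fs = 14.2 kHz.
14.2 kHz ≤ fs/2 = 16.6 kHz, appears at 14.2 kHz.
60 kHz mod fs = 26.8 kHz.
26.8 kHz > fs/2 = 16.6 kHz, folds to fs − 26.8 kHz = 6.4 kHz.
Distinct values: {3.2 kHz, 5 kHz, 6.4 kHz, 14.2 kHz} → 4.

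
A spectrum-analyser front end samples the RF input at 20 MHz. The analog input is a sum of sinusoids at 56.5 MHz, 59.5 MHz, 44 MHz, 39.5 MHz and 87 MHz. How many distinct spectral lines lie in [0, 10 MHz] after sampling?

4

fs/2 = 10 MHz.
56.5 MHz mod fs = 16.5 MHz.
16.5 MHz > fs/2 = 10 MHz, folds to fs − 16.5 MHz = 3.5 MHz.
59.5 MHz mod fs = 19.5 MHz.
19.5 MHz > fs/2 = 10 MHz, folds to fs − 19.5 MHz = 0.5 MHz.
44 MHz mod fs = 4 MHz.
4 MHz ≤ fs/2 = 10 MHz, appears at 4 MHz.
39.5 MHz mod fs = 19.5 MHz.
19.5 MHz > fs/2 = 10 MHz, folds to fs − 19.5 MHz = 0.5 MHz.
87 MHz mod fs = 7 MHz.
7 MHz ≤ fs/2 = 10 MHz, appears at 7 MHz.
Distinct values: {0.5 MHz, 3.5 MHz, 4 MHz, 7 MHz} → 4.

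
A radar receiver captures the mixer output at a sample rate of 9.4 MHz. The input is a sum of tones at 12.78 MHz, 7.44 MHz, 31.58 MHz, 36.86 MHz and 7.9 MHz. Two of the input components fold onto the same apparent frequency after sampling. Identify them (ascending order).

12.78 MHz, 31.58 MHz

fs/2 = 4.7 MHz.
12.78 MHz mod fs = 3.38 MHz.
3.38 MHz ≤ fs/2 = 4.7 MHz, appears at 3.38 MHz.
7.44 MHz > fs/2 = 4.7 MHz, folds to fs − 7.44 MHz = 1.96 MHz.
31.58 MHz mod fs = 3.38 MHz.
3.38 MHz ≤ fs/2 = 4.7 MHz, appears at 3.38 MHz.
36.86 MHz mod fs = 8.66 MHz.
8.66 MHz > fs/2 = 4.7 MHz, folds to fs − 8.66 MHz = 0.74 MHz.
7.9 MHz > fs/2 = 4.7 MHz, folds to fs − 7.9 MHz = 1.5 MHz.
12.78 MHz and 31.58 MHz both map to 3.38 MHz.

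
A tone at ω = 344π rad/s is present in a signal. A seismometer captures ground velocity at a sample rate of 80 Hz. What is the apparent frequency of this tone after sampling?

ω = 344π rad/s → f = ω/(2π) = 172 Hz.
172 Hz mod fs = 12 Hz.
12 Hz ≤ fs/2 = 40 Hz, appears at 12 Hz.

12 Hz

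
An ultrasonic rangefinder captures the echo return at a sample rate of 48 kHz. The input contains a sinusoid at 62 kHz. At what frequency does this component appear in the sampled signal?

62 kHz mod fs = 14 kHz.
14 kHz ≤ fs/2 = 24 kHz, appears at 14 kHz.

14 kHz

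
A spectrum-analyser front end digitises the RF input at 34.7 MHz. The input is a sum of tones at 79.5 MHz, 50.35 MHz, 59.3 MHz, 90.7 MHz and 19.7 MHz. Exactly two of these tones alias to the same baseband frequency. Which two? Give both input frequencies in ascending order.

59.3 MHz, 79.5 MHz

fs/2 = 17.35 MHz.
79.5 MHz mod fs = 10.1 MHz.
10.1 MHz ≤ fs/2 = 17.35 MHz, appears at 10.1 MHz.
50.35 MHz mod fs = 15.65 MHz.
15.65 MHz ≤ fs/2 = 17.35 MHz, appears at 15.65 MHz.
59.3 MHz mod fs = 24.6 MHz.
24.6 MHz > fs/2 = 17.35 MHz, folds to fs − 24.6 MHz = 10.1 MHz.
90.7 MHz mod fs = 21.3 MHz.
21.3 MHz > fs/2 = 17.35 MHz, folds to fs − 21.3 MHz = 13.4 MHz.
19.7 MHz > fs/2 = 17.35 MHz, folds to fs − 19.7 MHz = 15 MHz.
59.3 MHz and 79.5 MHz both map to 10.1 MHz.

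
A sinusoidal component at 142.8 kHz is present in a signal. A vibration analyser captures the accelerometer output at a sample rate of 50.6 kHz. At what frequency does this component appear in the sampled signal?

142.8 kHz mod fs = 41.6 kHz.
41.6 kHz > fs/2 = 25.3 kHz, folds to fs − 41.6 kHz = 9 kHz.

9 kHz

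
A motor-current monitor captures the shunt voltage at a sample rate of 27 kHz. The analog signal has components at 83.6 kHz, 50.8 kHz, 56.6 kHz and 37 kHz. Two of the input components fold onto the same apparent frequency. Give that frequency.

fs/2 = 13.5 kHz.
83.6 kHz mod fs = 2.6 kHz.
2.6 kHz ≤ fs/2 = 13.5 kHz, appears at 2.6 kHz.
50.8 kHz mod fs = 23.8 kHz.
23.8 kHz > fs/2 = 13.5 kHz, folds to fs − 23.8 kHz = 3.2 kHz.
56.6 kHz mod fs = 2.6 kHz.
2.6 kHz ≤ fs/2 = 13.5 kHz, appears at 2.6 kHz.
37 kHz mod fs = 10 kHz.
10 kHz ≤ fs/2 = 13.5 kHz, appears at 10 kHz.
56.6 kHz and 83.6 kHz both map to 2.6 kHz.

2.6 kHz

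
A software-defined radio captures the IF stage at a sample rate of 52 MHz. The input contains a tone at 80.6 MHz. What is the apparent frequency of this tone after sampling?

23.4 MHz

80.6 MHz mod fs = 28.6 MHz.
28.6 MHz > fs/2 = 26 MHz, folds to fs − 28.6 MHz = 23.4 MHz.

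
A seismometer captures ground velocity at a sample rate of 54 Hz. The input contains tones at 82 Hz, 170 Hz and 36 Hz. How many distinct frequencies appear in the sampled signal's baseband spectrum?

3

fs/2 = 27 Hz.
82 Hz mod fs = 28 Hz.
28 Hz > fs/2 = 27 Hz, folds to fs − 28 Hz = 26 Hz.
170 Hz mod fs = 8 Hz.
8 Hz ≤ fs/2 = 27 Hz, appears at 8 Hz.
36 Hz > fs/2 = 27 Hz, folds to fs − 36 Hz = 18 Hz.
Distinct values: {8 Hz, 18 Hz, 26 Hz} → 3.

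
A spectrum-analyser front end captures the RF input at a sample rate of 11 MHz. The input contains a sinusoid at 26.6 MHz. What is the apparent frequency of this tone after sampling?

26.6 MHz mod fs = 4.6 MHz.
4.6 MHz ≤ fs/2 = 5.5 MHz, appears at 4.6 MHz.

4.6 MHz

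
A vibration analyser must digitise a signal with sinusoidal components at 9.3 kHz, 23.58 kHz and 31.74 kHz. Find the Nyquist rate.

63.48 kHz

Highest-frequency component: 31.74 kHz.
Nyquist rate = 2 × 31.74 kHz = 63.48 kHz.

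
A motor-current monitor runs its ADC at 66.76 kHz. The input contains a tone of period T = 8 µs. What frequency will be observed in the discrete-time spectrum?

T = 8 µs → f = 1/T = 125 kHz.
125 kHz mod fs = 58.24 kHz.
58.24 kHz > fs/2 = 33.38 kHz, folds to fs − 58.24 kHz = 8.52 kHz.

8.52 kHz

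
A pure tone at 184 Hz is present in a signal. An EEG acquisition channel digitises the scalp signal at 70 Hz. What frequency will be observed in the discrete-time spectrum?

184 Hz mod fs = 44 Hz.
44 Hz > fs/2 = 35 Hz, folds to fs − 44 Hz = 26 Hz.

26 Hz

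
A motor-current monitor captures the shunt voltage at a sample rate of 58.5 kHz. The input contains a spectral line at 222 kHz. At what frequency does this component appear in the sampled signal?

222 kHz mod fs = 46.5 kHz.
46.5 kHz > fs/2 = 29.25 kHz, folds to fs − 46.5 kHz = 12 kHz.

12 kHz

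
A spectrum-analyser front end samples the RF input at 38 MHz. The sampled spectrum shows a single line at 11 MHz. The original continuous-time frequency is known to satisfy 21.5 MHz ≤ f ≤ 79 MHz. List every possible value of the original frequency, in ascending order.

27 MHz, 49 MHz, 65 MHz

Frequencies that alias to 11 MHz are k·fs ± 11 MHz for integer k ≥ 0.
k=0: 11 MHz.
k=1: 27 MHz, 49 MHz.
k=2: 65 MHz, 87 MHz.
k=3: 103 MHz, 125 MHz.
Within [21.5 MHz, 79 MHz]: 27 MHz, 49 MHz, 65 MHz.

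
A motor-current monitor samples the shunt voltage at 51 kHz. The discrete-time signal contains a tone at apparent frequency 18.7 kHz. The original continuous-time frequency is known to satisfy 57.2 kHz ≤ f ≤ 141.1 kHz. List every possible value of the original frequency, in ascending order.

Frequencies that alias to 18.7 kHz are k·fs ± 18.7 kHz for integer k ≥ 0.
k=0: 18.7 kHz.
k=1: 32.3 kHz, 69.7 kHz.
k=2: 83.3 kHz, 120.7 kHz.
k=3: 134.3 kHz, 171.7 kHz.
k=4: 185.3 kHz, 222.7 kHz.
Within [57.2 kHz, 141.1 kHz]: 69.7 kHz, 83.3 kHz, 120.7 kHz, 134.3 kHz.

69.7 kHz, 83.3 kHz, 120.7 kHz, 134.3 kHz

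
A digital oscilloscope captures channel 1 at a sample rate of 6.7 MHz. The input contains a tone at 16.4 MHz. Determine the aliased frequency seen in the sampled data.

3 MHz

16.4 MHz mod fs = 3 MHz.
3 MHz ≤ fs/2 = 3.35 MHz, appears at 3 MHz.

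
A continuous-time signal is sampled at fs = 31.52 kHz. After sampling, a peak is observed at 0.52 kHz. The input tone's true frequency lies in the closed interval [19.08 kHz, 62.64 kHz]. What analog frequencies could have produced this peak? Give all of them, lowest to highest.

Frequencies that alias to 0.52 kHz are k·fs ± 0.52 kHz for integer k ≥ 0.
k=0: 0.52 kHz.
k=1: 31 kHz, 32.04 kHz.
k=2: 62.52 kHz, 63.56 kHz.
k=3: 94.04 kHz, 95.08 kHz.
Within [19.08 kHz, 62.64 kHz]: 31 kHz, 32.04 kHz, 62.52 kHz.

31 kHz, 32.04 kHz, 62.52 kHz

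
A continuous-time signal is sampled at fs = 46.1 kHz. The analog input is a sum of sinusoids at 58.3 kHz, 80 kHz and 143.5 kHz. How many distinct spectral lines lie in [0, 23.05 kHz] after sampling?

fs/2 = 23.05 kHz.
58.3 kHz mod fs = 12.2 kHz.
12.2 kHz ≤ fs/2 = 23.05 kHz, appears at 12.2 kHz.
80 kHz mod fs = 33.9 kHz.
33.9 kHz > fs/2 = 23.05 kHz, folds to fs − 33.9 kHz = 12.2 kHz.
143.5 kHz mod fs = 5.2 kHz.
5.2 kHz ≤ fs/2 = 23.05 kHz, appears at 5.2 kHz.
Distinct values: {5.2 kHz, 12.2 kHz} → 2.

2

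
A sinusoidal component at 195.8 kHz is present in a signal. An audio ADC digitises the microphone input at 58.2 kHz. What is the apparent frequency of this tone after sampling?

195.8 kHz mod fs = 21.2 kHz.
21.2 kHz ≤ fs/2 = 29.1 kHz, appears at 21.2 kHz.

21.2 kHz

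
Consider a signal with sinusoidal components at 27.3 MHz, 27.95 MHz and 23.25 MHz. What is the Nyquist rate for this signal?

Highest-frequency component: 27.95 MHz.
Nyquist rate = 2 × 27.95 MHz = 55.9 MHz.

55.9 MHz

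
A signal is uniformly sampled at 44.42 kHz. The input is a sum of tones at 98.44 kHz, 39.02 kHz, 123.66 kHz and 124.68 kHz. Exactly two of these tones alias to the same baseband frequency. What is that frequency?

fs/2 = 22.21 kHz.
98.44 kHz mod fs = 9.6 kHz.
9.6 kHz ≤ fs/2 = 22.21 kHz, appears at 9.6 kHz.
39.02 kHz > fs/2 = 22.21 kHz, folds to fs − 39.02 kHz = 5.4 kHz.
123.66 kHz mod fs = 34.82 kHz.
34.82 kHz > fs/2 = 22.21 kHz, folds to fs − 34.82 kHz = 9.6 kHz.
124.68 kHz mod fs = 35.84 kHz.
35.84 kHz > fs/2 = 22.21 kHz, folds to fs − 35.84 kHz = 8.58 kHz.
98.44 kHz and 123.66 kHz both map to 9.6 kHz.

9.6 kHz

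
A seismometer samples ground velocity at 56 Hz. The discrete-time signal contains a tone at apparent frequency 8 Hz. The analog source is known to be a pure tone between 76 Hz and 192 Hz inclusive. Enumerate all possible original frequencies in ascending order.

104 Hz, 120 Hz, 160 Hz, 176 Hz

Frequencies that alias to 8 Hz are k·fs ± 8 Hz for integer k ≥ 0.
k=0: 8 Hz.
k=1: 48 Hz, 64 Hz.
k=2: 104 Hz, 120 Hz.
k=3: 160 Hz, 176 Hz.
k=4: 216 Hz, 232 Hz.
Within [76 Hz, 192 Hz]: 104 Hz, 120 Hz, 160 Hz, 176 Hz.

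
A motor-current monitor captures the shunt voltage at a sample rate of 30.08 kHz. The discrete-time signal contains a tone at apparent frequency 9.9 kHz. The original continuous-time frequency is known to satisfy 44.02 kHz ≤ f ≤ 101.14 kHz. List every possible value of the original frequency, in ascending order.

Frequencies that alias to 9.9 kHz are k·fs ± 9.9 kHz for integer k ≥ 0.
k=0: 9.9 kHz.
k=1: 20.18 kHz, 39.98 kHz.
k=2: 50.26 kHz, 70.06 kHz.
k=3: 80.34 kHz, 100.14 kHz.
k=4: 110.42 kHz, 130.22 kHz.
Within [44.02 kHz, 101.14 kHz]: 50.26 kHz, 70.06 kHz, 80.34 kHz, 100.14 kHz.

50.26 kHz, 70.06 kHz, 80.34 kHz, 100.14 kHz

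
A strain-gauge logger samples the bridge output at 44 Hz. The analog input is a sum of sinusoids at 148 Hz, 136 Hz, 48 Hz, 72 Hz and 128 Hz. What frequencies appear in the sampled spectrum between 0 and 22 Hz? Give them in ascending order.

4 Hz, 16 Hz

fs/2 = 22 Hz.
148 Hz mod fs = 16 Hz.
16 Hz ≤ fs/2 = 22 Hz, appears at 16 Hz.
136 Hz mod fs = 4 Hz.
4 Hz ≤ fs/2 = 22 Hz, appears at 4 Hz.
48 Hz mod fs = 4 Hz.
4 Hz ≤ fs/2 = 22 Hz, appears at 4 Hz.
72 Hz mod fs = 28 Hz.
28 Hz > fs/2 = 22 Hz, folds to fs − 28 Hz = 16 Hz.
128 Hz mod fs = 40 Hz.
40 Hz > fs/2 = 22 Hz, folds to fs − 40 Hz = 4 Hz.
Distinct values: {4 Hz, 16 Hz}.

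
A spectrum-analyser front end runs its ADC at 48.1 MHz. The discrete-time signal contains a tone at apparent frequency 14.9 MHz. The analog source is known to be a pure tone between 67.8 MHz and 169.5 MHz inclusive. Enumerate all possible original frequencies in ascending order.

Frequencies that alias to 14.9 MHz are k·fs ± 14.9 MHz for integer k ≥ 0.
k=0: 14.9 MHz.
k=1: 33.2 MHz, 63 MHz.
k=2: 81.3 MHz, 111.1 MHz.
k=3: 129.4 MHz, 159.2 MHz.
k=4: 177.5 MHz, 207.3 MHz.
Within [67.8 MHz, 169.5 MHz]: 81.3 MHz, 111.1 MHz, 129.4 MHz, 159.2 MHz.

81.3 MHz, 111.1 MHz, 129.4 MHz, 159.2 MHz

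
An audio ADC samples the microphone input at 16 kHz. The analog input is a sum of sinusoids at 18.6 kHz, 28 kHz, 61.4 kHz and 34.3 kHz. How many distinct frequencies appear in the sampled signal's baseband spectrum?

3

fs/2 = 8 kHz.
18.6 kHz mod fs = 2.6 kHz.
2.6 kHz ≤ fs/2 = 8 kHz, appears at 2.6 kHz.
28 kHz mod fs = 12 kHz.
12 kHz > fs/2 = 8 kHz, folds to fs − 12 kHz = 4 kHz.
61.4 kHz mod fs = 13.4 kHz.
13.4 kHz > fs/2 = 8 kHz, folds to fs − 13.4 kHz = 2.6 kHz.
34.3 kHz mod fs = 2.3 kHz.
2.3 kHz ≤ fs/2 = 8 kHz, appears at 2.3 kHz.
Distinct values: {2.3 kHz, 2.6 kHz, 4 kHz} → 3.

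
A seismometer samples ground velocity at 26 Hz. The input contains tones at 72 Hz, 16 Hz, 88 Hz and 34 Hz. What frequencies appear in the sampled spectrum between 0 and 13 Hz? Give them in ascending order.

fs/2 = 13 Hz.
72 Hz mod fs = 20 Hz.
20 Hz > fs/2 = 13 Hz, folds to fs − 20 Hz = 6 Hz.
16 Hz > fs/2 = 13 Hz, folds to fs − 16 Hz = 10 Hz.
88 Hz mod fs = 10 Hz.
10 Hz ≤ fs/2 = 13 Hz, appears at 10 Hz.
34 Hz mod fs = 8 Hz.
8 Hz ≤ fs/2 = 13 Hz, appears at 8 Hz.
Distinct values: {6 Hz, 8 Hz, 10 Hz}.

6 Hz, 8 Hz, 10 Hz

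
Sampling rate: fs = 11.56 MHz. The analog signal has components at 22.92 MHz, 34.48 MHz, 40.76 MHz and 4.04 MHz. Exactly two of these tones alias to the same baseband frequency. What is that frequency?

0.2 MHz

fs/2 = 5.78 MHz.
22.92 MHz mod fs = 11.36 MHz.
11.36 MHz > fs/2 = 5.78 MHz, folds to fs − 11.36 MHz = 0.2 MHz.
34.48 MHz mod fs = 11.36 MHz.
11.36 MHz > fs/2 = 5.78 MHz, folds to fs − 11.36 MHz = 0.2 MHz.
40.76 MHz mod fs = 6.08 MHz.
6.08 MHz > fs/2 = 5.78 MHz, folds to fs − 6.08 MHz = 5.48 MHz.
4.04 MHz ≤ fs/2 = 5.78 MHz, passes unchanged.
22.92 MHz and 34.48 MHz both map to 0.2 MHz.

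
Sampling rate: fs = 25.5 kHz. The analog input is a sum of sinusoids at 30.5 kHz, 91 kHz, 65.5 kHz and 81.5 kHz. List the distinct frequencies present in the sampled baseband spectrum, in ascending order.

fs/2 = 12.75 kHz.
30.5 kHz mod fs = 5 kHz.
5 kHz ≤ fs/2 = 12.75 kHz, appears at 5 kHz.
91 kHz mod fs = 14.5 kHz.
14.5 kHz > fs/2 = 12.75 kHz, folds to fs − 14.5 kHz = 11 kHz.
65.5 kHz mod fs = 14.5 kHz.
14.5 kHz > fs/2 = 12.75 kHz, folds to fs − 14.5 kHz = 11 kHz.
81.5 kHz mod fs = 5 kHz.
5 kHz ≤ fs/2 = 12.75 kHz, appears at 5 kHz.
Distinct values: {5 kHz, 11 kHz}.

5 kHz, 11 kHz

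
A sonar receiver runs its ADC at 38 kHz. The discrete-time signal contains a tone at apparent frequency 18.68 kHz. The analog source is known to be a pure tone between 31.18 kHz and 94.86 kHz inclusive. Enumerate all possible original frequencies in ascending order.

Frequencies that alias to 18.68 kHz are k·fs ± 18.68 kHz for integer k ≥ 0.
k=0: 18.68 kHz.
k=1: 19.32 kHz, 56.68 kHz.
k=2: 57.32 kHz, 94.68 kHz.
k=3: 95.32 kHz, 132.68 kHz.
Within [31.18 kHz, 94.86 kHz]: 56.68 kHz, 57.32 kHz, 94.68 kHz.

56.68 kHz, 57.32 kHz, 94.68 kHz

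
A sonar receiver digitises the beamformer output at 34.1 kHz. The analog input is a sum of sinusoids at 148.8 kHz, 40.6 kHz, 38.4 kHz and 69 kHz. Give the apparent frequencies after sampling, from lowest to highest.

fs/2 = 17.05 kHz.
148.8 kHz mod fs = 12.4 kHz.
12.4 kHz ≤ fs/2 = 17.05 kHz, appears at 12.4 kHz.
40.6 kHz mod fs = 6.5 kHz.
6.5 kHz ≤ fs/2 = 17.05 kHz, appears at 6.5 kHz.
38.4 kHz mod fs = 4.3 kHz.
4.3 kHz ≤ fs/2 = 17.05 kHz, appears at 4.3 kHz.
69 kHz mod fs = 0.8 kHz.
0.8 kHz ≤ fs/2 = 17.05 kHz, appears at 0.8 kHz.
Distinct values: {0.8 kHz, 4.3 kHz, 6.5 kHz, 12.4 kHz}.

0.8 kHz, 4.3 kHz, 6.5 kHz, 12.4 kHz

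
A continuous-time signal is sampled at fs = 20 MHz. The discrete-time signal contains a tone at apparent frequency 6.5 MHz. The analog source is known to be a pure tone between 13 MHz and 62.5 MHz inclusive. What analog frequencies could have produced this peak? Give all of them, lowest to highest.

Frequencies that alias to 6.5 MHz are k·fs ± 6.5 MHz for integer k ≥ 0.
k=0: 6.5 MHz.
k=1: 13.5 MHz, 26.5 MHz.
k=2: 33.5 MHz, 46.5 MHz.
k=3: 53.5 MHz, 66.5 MHz.
k=4: 73.5 MHz, 86.5 MHz.
Within [13 MHz, 62.5 MHz]: 13.5 MHz, 26.5 MHz, 33.5 MHz, 46.5 MHz, 53.5 MHz.

13.5 MHz, 26.5 MHz, 33.5 MHz, 46.5 MHz, 53.5 MHz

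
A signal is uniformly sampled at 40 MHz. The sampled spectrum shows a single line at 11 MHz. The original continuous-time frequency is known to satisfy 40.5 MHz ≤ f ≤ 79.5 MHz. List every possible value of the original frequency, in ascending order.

Frequencies that alias to 11 MHz are k·fs ± 11 MHz for integer k ≥ 0.
k=0: 11 MHz.
k=1: 29 MHz, 51 MHz.
k=2: 69 MHz, 91 MHz.
k=3: 109 MHz, 131 MHz.
Within [40.5 MHz, 79.5 MHz]: 51 MHz, 69 MHz.

51 MHz, 69 MHz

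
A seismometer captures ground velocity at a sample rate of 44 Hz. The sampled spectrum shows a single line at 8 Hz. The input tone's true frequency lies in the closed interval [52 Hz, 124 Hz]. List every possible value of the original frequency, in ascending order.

Frequencies that alias to 8 Hz are k·fs ± 8 Hz for integer k ≥ 0.
k=0: 8 Hz.
k=1: 36 Hz, 52 Hz.
k=2: 80 Hz, 96 Hz.
k=3: 124 Hz, 140 Hz.
k=4: 168 Hz, 184 Hz.
Within [52 Hz, 124 Hz]: 52 Hz, 80 Hz, 96 Hz, 124 Hz.

52 Hz, 80 Hz, 96 Hz, 124 Hz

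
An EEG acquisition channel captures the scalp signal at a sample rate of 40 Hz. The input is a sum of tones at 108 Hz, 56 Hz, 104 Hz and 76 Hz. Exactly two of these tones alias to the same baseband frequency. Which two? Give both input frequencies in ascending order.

fs/2 = 20 Hz.
108 Hz mod fs = 28 Hz.
28 Hz > fs/2 = 20 Hz, folds to fs − 28 Hz = 12 Hz.
56 Hz mod fs = 16 Hz.
16 Hz ≤ fs/2 = 20 Hz, appears at 16 Hz.
104 Hz mod fs = 24 Hz.
24 Hz > fs/2 = 20 Hz, folds to fs − 24 Hz = 16 Hz.
76 Hz mod fs = 36 Hz.
36 Hz > fs/2 = 20 Hz, folds to fs − 36 Hz = 4 Hz.
56 Hz and 104 Hz both map to 16 Hz.

56 Hz, 104 Hz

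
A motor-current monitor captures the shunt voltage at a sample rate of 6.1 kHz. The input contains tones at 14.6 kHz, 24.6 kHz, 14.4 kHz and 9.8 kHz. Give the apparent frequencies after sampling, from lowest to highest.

fs/2 = 3.05 kHz.
14.6 kHz mod fs = 2.4 kHz.
2.4 kHz ≤ fs/2 = 3.05 kHz, appears at 2.4 kHz.
24.6 kHz mod fs = 0.2 kHz.
0.2 kHz ≤ fs/2 = 3.05 kHz, appears at 0.2 kHz.
14.4 kHz mod fs = 2.2 kHz.
2.2 kHz ≤ fs/2 = 3.05 kHz, appears at 2.2 kHz.
9.8 kHz mod fs = 3.7 kHz.
3.7 kHz > fs/2 = 3.05 kHz, folds to fs − 3.7 kHz = 2.4 kHz.
Distinct values: {0.2 kHz, 2.2 kHz, 2.4 kHz}.

0.2 kHz, 2.2 kHz, 2.4 kHz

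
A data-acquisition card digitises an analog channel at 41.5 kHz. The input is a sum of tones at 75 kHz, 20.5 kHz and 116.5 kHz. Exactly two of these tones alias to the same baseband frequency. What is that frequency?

fs/2 = 20.75 kHz.
75 kHz mod fs = 33.5 kHz.
33.5 kHz > fs/2 = 20.75 kHz, folds to fs − 33.5 kHz = 8 kHz.
20.5 kHz ≤ fs/2 = 20.75 kHz, passes unchanged.
116.5 kHz mod fs = 33.5 kHz.
33.5 kHz > fs/2 = 20.75 kHz, folds to fs − 33.5 kHz = 8 kHz.
75 kHz and 116.5 kHz both map to 8 kHz.

8 kHz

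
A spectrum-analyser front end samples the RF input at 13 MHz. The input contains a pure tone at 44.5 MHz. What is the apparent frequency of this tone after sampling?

5.5 MHz

44.5 MHz mod fs = 5.5 MHz.
5.5 MHz ≤ fs/2 = 6.5 MHz, appears at 5.5 MHz.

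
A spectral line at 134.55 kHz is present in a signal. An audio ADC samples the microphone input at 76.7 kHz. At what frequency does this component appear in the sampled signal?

134.55 kHz mod fs = 57.85 kHz.
57.85 kHz > fs/2 = 38.35 kHz, folds to fs − 57.85 kHz = 18.85 kHz.

18.85 kHz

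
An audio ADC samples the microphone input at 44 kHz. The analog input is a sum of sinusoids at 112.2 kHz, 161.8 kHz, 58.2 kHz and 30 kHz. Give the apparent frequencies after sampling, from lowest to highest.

fs/2 = 22 kHz.
112.2 kHz mod fs = 24.2 kHz.
24.2 kHz > fs/2 = 22 kHz, folds to fs − 24.2 kHz = 19.8 kHz.
161.8 kHz mod fs = 29.8 kHz.
29.8 kHz > fs/2 = 22 kHz, folds to fs − 29.8 kHz = 14.2 kHz.
58.2 kHz mod fs = 14.2 kHz.
14.2 kHz ≤ fs/2 = 22 kHz, appears at 14.2 kHz.
30 kHz > fs/2 = 22 kHz, folds to fs − 30 kHz = 14 kHz.
Distinct values: {14 kHz, 14.2 kHz, 19.8 kHz}.

14 kHz, 14.2 kHz, 19.8 kHz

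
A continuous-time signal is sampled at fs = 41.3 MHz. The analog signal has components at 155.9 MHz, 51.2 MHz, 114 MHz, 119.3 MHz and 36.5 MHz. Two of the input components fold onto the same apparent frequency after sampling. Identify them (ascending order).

51.2 MHz, 114 MHz

fs/2 = 20.65 MHz.
155.9 MHz mod fs = 32 MHz.
32 MHz > fs/2 = 20.65 MHz, folds to fs − 32 MHz = 9.3 MHz.
51.2 MHz mod fs = 9.9 MHz.
9.9 MHz ≤ fs/2 = 20.65 MHz, appears at 9.9 MHz.
114 MHz mod fs = 31.4 MHz.
31.4 MHz > fs/2 = 20.65 MHz, folds to fs − 31.4 MHz = 9.9 MHz.
119.3 MHz mod fs = 36.7 MHz.
36.7 MHz > fs/2 = 20.65 MHz, folds to fs − 36.7 MHz = 4.6 MHz.
36.5 MHz > fs/2 = 20.65 MHz, folds to fs − 36.5 MHz = 4.8 MHz.
51.2 MHz and 114 MHz both map to 9.9 MHz.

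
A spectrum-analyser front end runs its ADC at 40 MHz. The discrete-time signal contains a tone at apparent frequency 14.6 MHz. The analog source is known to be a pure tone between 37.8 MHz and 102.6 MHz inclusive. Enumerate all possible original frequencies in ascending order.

54.6 MHz, 65.4 MHz, 94.6 MHz

Frequencies that alias to 14.6 MHz are k·fs ± 14.6 MHz for integer k ≥ 0.
k=0: 14.6 MHz.
k=1: 25.4 MHz, 54.6 MHz.
k=2: 65.4 MHz, 94.6 MHz.
k=3: 105.4 MHz, 134.6 MHz.
Within [37.8 MHz, 102.6 MHz]: 54.6 MHz, 65.4 MHz, 94.6 MHz.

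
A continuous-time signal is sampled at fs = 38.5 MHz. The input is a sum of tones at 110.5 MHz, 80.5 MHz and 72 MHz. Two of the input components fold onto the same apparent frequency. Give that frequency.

fs/2 = 19.25 MHz.
110.5 MHz mod fs = 33.5 MHz.
33.5 MHz > fs/2 = 19.25 MHz, folds to fs − 33.5 MHz = 5 MHz.
80.5 MHz mod fs = 3.5 MHz.
3.5 MHz ≤ fs/2 = 19.25 MHz, appears at 3.5 MHz.
72 MHz mod fs = 33.5 MHz.
33.5 MHz > fs/2 = 19.25 MHz, folds to fs − 33.5 MHz = 5 MHz.
72 MHz and 110.5 MHz both map to 5 MHz.

5 MHz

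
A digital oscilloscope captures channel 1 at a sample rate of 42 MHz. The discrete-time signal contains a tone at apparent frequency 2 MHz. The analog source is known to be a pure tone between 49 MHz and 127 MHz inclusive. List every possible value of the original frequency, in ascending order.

82 MHz, 86 MHz, 124 MHz

Frequencies that alias to 2 MHz are k·fs ± 2 MHz for integer k ≥ 0.
k=0: 2 MHz.
k=1: 40 MHz, 44 MHz.
k=2: 82 MHz, 86 MHz.
k=3: 124 MHz, 128 MHz.
k=4: 166 MHz, 170 MHz.
Within [49 MHz, 127 MHz]: 82 MHz, 86 MHz, 124 MHz.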